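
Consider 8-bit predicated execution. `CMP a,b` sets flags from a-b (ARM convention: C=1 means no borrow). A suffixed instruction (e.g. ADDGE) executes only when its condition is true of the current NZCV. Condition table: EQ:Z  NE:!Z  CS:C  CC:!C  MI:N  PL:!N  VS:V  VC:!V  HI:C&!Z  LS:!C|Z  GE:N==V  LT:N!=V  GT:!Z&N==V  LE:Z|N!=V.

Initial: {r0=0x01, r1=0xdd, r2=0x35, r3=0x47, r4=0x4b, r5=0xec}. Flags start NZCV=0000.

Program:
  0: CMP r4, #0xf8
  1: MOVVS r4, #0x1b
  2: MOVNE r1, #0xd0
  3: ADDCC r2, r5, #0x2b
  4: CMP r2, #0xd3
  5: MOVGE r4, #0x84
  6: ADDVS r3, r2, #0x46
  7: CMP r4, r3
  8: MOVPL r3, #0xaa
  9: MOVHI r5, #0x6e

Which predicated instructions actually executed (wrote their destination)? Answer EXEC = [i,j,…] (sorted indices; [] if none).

0: ✓ CMP  NZCV=0000
1: · MOVVS
2: ✓ MOVNE  r1←0xd0
3: ✓ ADDCC  r2←0x17
4: ✓ CMP  NZCV=0000
5: ✓ MOVGE  r4←0x84
6: · ADDVS
7: ✓ CMP  NZCV=0011
8: ✓ MOVPL  r3←0xaa
9: ✓ MOVHI  r5←0x6e

EXEC = [2,3,5,8,9]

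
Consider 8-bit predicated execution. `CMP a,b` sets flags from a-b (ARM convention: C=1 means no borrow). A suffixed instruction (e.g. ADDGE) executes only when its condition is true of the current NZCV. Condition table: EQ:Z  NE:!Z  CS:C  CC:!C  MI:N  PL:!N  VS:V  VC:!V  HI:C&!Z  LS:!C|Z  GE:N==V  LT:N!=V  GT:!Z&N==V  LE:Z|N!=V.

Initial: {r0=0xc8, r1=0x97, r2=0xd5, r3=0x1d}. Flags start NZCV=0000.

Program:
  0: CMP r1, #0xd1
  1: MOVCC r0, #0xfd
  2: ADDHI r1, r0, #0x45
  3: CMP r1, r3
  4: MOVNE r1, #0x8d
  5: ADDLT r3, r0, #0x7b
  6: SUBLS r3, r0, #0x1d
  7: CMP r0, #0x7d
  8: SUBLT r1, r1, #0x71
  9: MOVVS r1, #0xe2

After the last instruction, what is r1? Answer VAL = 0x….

[0] flags=1000 → (cmp)
[1] flags=1000 CC?T → r0=0xfd
[2] flags=1000 HI?F → skip
[3] flags=0011 → (cmp)
[4] flags=0011 NE?T → r1=0x8d
[5] flags=0011 LT?T → r3=0x78
[6] flags=0011 LS?F → skip
[7] flags=1010 → (cmp)
[8] flags=1010 LT?T → r1=0x1c
[9] flags=1010 VS?F → skip

VAL = 0x1c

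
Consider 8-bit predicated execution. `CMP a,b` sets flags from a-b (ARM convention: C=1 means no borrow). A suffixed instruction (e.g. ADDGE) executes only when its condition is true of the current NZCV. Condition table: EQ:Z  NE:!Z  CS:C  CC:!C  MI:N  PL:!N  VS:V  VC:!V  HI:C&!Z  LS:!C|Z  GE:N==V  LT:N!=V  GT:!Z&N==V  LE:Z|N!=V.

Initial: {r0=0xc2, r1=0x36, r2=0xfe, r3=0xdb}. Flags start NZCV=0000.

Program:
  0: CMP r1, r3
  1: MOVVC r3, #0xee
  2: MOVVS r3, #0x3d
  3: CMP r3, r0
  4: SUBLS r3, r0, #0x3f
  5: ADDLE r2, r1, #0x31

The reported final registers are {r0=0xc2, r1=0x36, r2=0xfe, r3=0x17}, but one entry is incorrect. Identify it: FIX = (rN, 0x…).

0: ✓ CMP  NZCV=0000
1: ✓ MOVVC  r3←0xee
2: · MOVVS
3: ✓ CMP  NZCV=0010
4: · SUBLS
5: · ADDLE

FIX = (r3, 0xee)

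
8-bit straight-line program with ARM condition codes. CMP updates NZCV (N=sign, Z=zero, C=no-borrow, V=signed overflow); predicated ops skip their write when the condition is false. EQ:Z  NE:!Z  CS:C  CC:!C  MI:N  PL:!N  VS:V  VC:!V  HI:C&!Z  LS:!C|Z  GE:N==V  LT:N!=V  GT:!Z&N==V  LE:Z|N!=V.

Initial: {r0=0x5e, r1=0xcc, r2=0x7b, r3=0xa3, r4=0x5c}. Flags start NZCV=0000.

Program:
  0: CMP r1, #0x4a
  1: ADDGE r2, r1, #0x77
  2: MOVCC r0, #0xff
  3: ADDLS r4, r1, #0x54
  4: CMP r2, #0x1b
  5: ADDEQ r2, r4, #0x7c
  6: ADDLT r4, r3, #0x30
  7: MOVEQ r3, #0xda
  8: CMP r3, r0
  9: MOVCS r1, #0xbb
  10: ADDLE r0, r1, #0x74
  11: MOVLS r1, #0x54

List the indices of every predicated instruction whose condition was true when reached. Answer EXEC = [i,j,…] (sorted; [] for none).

[0] flags=1010 → (cmp)
[1] flags=1010 GE?F → skip
[2] flags=1010 CC?F → skip
[3] flags=1010 LS?F → skip
[4] flags=0010 → (cmp)
[5] flags=0010 EQ?F → skip
[6] flags=0010 LT?F → skip
[7] flags=0010 EQ?F → skip
[8] flags=0011 → (cmp)
[9] flags=0011 CS?T → r1=0xbb
[10] flags=0011 LE?T → r0=0x2f
[11] flags=0011 LS?F → skip

EXEC = [9,10]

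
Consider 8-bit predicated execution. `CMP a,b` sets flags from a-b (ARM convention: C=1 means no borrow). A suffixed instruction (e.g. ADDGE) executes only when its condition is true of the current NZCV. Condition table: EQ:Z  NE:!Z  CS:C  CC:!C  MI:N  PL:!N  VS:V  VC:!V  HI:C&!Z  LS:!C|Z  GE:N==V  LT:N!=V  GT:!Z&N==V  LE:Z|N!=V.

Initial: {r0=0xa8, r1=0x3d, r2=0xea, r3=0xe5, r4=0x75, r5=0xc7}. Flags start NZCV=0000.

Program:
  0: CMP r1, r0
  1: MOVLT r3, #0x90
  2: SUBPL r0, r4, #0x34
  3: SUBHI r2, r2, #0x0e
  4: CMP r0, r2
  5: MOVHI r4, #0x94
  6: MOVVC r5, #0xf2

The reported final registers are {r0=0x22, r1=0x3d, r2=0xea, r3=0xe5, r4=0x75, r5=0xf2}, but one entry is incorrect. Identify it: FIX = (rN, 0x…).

FIX = (r0, 0xa8)

[0] flags=1001 → (cmp)
[1] flags=1001 LT?F → skip
[2] flags=1001 PL?F → skip
[3] flags=1001 HI?F → skip
[4] flags=1000 → (cmp)
[5] flags=1000 HI?F → skip
[6] flags=1000 VC?T → r5=0xf2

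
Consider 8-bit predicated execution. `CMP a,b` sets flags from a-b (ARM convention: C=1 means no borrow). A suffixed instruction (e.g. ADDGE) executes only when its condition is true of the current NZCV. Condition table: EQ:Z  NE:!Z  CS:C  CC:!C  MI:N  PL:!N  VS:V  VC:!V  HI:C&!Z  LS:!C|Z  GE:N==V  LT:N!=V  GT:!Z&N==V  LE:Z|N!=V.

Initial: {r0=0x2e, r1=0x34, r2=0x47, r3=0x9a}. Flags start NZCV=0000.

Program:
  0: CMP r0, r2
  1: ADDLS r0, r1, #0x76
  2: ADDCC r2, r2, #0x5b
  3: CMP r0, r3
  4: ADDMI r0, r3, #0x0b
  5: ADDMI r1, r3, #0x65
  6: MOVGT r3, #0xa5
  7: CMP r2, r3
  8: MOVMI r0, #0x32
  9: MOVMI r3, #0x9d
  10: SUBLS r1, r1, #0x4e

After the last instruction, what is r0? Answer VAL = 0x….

VAL = 0x32

0: ✓ CMP  NZCV=1000
1: ✓ ADDLS  r0←0xaa
2: ✓ ADDCC  r2←0xa2
3: ✓ CMP  NZCV=0010
4: · ADDMI
5: · ADDMI
6: ✓ MOVGT  r3←0xa5
7: ✓ CMP  NZCV=1000
8: ✓ MOVMI  r0←0x32
9: ✓ MOVMI  r3←0x9d
10: ✓ SUBLS  r1←0xe6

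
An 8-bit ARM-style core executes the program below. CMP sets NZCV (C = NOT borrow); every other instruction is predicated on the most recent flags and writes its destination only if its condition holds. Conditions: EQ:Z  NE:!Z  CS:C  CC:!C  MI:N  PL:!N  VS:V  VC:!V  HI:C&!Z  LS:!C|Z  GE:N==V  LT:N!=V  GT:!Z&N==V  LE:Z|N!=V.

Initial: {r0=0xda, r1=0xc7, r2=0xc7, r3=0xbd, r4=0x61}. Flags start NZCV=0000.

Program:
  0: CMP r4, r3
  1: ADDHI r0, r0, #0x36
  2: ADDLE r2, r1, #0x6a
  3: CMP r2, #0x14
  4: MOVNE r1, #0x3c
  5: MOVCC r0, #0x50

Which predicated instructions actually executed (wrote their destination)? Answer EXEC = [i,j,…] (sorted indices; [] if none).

[0] flags=1001 → (cmp)
[1] flags=1001 HI?F → skip
[2] flags=1001 LE?F → skip
[3] flags=1010 → (cmp)
[4] flags=1010 NE?T → r1=0x3c
[5] flags=1010 CC?F → skip

EXEC = [4]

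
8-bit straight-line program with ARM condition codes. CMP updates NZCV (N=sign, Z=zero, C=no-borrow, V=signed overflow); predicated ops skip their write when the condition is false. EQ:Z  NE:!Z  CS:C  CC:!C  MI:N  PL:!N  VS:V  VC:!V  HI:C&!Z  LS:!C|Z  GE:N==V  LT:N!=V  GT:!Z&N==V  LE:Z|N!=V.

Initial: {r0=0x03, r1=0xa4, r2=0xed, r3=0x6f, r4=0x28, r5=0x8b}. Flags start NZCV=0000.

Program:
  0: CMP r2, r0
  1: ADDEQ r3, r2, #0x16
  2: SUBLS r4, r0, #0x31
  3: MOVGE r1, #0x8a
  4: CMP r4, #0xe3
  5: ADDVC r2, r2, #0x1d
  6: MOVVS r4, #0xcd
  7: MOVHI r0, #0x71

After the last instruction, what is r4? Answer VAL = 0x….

VAL = 0x28

0: ✓ CMP  NZCV=1010
1: · ADDEQ
2: · SUBLS
3: · MOVGE
4: ✓ CMP  NZCV=0000
5: ✓ ADDVC  r2←0x0a
6: · MOVVS
7: · MOVHI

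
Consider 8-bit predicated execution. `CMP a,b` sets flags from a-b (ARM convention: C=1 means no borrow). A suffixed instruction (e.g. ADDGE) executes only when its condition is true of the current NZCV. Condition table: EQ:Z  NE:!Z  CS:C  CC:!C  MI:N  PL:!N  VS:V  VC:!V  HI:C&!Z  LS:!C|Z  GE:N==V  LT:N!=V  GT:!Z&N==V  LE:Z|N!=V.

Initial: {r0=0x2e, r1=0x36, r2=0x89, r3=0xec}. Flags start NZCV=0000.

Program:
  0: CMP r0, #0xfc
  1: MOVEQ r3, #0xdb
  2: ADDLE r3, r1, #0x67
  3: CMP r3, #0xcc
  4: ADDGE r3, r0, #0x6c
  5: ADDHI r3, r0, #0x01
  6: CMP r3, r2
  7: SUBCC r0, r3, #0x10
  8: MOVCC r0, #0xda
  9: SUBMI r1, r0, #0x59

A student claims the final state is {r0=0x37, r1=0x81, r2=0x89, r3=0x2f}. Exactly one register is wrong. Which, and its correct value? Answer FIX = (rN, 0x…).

FIX = (r0, 0xda)

0: ✓ CMP  NZCV=0000
1: · MOVEQ
2: · ADDLE
3: ✓ CMP  NZCV=0010
4: ✓ ADDGE  r3←0x9a
5: ✓ ADDHI  r3←0x2f
6: ✓ CMP  NZCV=1001
7: ✓ SUBCC  r0←0x1f
8: ✓ MOVCC  r0←0xda
9: ✓ SUBMI  r1←0x81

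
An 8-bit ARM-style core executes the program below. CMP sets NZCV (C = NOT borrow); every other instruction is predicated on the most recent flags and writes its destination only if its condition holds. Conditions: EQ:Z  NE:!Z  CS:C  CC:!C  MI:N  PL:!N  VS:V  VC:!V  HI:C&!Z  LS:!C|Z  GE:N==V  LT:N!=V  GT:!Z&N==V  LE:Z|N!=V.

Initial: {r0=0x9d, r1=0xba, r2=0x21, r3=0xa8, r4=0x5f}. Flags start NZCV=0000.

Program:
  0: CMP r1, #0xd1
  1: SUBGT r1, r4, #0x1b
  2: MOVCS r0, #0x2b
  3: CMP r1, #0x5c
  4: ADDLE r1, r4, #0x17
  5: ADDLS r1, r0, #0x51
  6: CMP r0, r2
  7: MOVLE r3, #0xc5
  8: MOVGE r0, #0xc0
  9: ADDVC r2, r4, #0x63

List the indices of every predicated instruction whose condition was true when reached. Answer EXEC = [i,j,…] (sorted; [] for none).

EXEC = [4,7]

0: ✓ CMP  NZCV=1000
1: · SUBGT
2: · MOVCS
3: ✓ CMP  NZCV=0011
4: ✓ ADDLE  r1←0x76
5: · ADDLS
6: ✓ CMP  NZCV=0011
7: ✓ MOVLE  r3←0xc5
8: · MOVGE
9: · ADDVC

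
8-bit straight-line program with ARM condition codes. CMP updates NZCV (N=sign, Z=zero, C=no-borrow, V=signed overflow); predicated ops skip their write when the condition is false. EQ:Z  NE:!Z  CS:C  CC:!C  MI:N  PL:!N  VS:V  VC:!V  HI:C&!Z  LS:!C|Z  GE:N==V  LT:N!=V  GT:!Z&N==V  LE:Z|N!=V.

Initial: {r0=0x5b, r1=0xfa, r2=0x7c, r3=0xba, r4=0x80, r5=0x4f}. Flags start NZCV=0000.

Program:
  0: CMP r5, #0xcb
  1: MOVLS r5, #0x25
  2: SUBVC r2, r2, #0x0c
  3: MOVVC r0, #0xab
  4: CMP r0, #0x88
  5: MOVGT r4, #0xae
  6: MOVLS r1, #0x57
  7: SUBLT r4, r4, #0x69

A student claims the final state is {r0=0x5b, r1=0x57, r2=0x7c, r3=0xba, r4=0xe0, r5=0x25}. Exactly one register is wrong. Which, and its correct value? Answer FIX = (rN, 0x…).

FIX = (r4, 0xae)

[0] flags=1001 → (cmp)
[1] flags=1001 LS?T → r5=0x25
[2] flags=1001 VC?F → skip
[3] flags=1001 VC?F → skip
[4] flags=1001 → (cmp)
[5] flags=1001 GT?T → r4=0xae
[6] flags=1001 LS?T → r1=0x57
[7] flags=1001 LT?F → skip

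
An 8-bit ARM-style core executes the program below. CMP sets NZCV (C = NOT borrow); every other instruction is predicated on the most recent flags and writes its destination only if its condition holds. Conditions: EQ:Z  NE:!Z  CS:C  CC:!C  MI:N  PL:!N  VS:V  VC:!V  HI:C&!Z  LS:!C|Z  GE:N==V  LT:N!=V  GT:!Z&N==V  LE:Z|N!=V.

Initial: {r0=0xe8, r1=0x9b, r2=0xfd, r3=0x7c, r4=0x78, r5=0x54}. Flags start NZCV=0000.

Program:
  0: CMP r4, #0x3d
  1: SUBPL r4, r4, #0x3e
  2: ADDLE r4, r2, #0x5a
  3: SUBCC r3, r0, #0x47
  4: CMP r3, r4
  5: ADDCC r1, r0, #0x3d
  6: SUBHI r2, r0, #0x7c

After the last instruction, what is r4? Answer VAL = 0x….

0: ✓ CMP  NZCV=0010
1: ✓ SUBPL  r4←0x3a
2: · ADDLE
3: · SUBCC
4: ✓ CMP  NZCV=0010
5: · ADDCC
6: ✓ SUBHI  r2←0x6c

VAL = 0x3a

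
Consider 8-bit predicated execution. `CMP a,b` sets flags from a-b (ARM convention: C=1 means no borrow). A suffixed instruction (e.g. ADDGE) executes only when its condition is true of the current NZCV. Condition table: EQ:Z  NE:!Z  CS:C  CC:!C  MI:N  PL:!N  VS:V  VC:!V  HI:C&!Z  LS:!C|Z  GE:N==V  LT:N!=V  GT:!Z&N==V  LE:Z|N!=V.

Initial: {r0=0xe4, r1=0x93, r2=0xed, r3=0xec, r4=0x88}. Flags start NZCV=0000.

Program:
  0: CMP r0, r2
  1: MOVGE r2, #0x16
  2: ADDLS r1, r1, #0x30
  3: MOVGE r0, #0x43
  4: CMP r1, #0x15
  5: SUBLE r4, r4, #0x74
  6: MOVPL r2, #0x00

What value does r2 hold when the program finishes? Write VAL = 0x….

VAL = 0xed

[0] flags=1000 → (cmp)
[1] flags=1000 GE?F → skip
[2] flags=1000 LS?T → r1=0xc3
[3] flags=1000 GE?F → skip
[4] flags=1010 → (cmp)
[5] flags=1010 LE?T → r4=0x14
[6] flags=1010 PL?F → skip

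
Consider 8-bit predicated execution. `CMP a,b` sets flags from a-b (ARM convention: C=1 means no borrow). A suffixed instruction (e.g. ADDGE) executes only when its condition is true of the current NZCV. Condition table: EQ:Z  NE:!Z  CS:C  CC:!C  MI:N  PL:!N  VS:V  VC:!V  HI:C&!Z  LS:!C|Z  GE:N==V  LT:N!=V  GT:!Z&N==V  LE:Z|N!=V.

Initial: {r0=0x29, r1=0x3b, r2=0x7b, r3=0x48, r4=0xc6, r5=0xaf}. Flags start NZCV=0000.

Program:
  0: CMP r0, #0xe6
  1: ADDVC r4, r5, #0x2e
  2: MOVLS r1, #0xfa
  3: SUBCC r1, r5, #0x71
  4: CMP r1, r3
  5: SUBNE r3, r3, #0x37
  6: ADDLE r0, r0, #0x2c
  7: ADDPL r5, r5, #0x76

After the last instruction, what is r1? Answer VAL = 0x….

0: ✓ CMP  NZCV=0000
1: ✓ ADDVC  r4←0xdd
2: ✓ MOVLS  r1←0xfa
3: ✓ SUBCC  r1←0x3e
4: ✓ CMP  NZCV=1000
5: ✓ SUBNE  r3←0x11
6: ✓ ADDLE  r0←0x55
7: · ADDPL

VAL = 0x3e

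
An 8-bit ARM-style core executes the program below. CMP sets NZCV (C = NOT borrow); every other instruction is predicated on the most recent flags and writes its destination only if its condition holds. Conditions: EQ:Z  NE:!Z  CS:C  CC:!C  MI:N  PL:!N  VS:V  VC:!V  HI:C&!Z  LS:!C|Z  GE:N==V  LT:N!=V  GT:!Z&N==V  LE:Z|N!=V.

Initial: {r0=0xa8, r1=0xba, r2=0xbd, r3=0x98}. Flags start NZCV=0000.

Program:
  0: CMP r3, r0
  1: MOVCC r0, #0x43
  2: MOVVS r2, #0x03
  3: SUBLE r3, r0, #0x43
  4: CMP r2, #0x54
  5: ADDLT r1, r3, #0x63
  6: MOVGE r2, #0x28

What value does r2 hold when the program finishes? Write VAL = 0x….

[0] flags=1000 → (cmp)
[1] flags=1000 CC?T → r0=0x43
[2] flags=1000 VS?F → skip
[3] flags=1000 LE?T → r3=0x00
[4] flags=0011 → (cmp)
[5] flags=0011 LT?T → r1=0x63
[6] flags=0011 GE?F → skip

VAL = 0xbd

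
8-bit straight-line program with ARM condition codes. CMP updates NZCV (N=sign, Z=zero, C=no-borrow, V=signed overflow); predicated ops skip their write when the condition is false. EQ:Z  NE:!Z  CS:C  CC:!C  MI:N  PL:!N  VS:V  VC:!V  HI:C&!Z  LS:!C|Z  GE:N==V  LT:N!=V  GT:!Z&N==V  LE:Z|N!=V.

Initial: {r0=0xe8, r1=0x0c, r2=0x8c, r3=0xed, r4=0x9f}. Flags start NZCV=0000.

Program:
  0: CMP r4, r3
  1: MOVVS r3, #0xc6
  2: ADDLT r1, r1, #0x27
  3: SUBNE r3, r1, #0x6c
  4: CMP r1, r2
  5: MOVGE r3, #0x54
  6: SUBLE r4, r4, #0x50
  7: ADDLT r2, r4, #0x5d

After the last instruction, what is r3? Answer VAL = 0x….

VAL = 0x54

0: ✓ CMP  NZCV=1000
1: · MOVVS
2: ✓ ADDLT  r1←0x33
3: ✓ SUBNE  r3←0xc7
4: ✓ CMP  NZCV=1001
5: ✓ MOVGE  r3←0x54
6: · SUBLE
7: · ADDLT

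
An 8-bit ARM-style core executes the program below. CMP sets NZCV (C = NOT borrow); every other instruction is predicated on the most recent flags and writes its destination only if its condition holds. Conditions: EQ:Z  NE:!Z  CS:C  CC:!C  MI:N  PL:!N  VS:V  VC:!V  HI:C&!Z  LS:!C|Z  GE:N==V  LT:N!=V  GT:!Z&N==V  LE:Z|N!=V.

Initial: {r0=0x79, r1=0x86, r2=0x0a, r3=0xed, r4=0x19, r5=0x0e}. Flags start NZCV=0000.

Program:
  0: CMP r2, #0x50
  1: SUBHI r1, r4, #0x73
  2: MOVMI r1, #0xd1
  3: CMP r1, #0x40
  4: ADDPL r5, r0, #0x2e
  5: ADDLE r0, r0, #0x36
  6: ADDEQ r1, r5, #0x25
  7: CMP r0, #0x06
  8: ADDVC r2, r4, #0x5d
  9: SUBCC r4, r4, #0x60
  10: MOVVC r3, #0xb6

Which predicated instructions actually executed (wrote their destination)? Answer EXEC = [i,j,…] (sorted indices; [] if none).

EXEC = [2,5,8,10]

0: ✓ CMP  NZCV=1000
1: · SUBHI
2: ✓ MOVMI  r1←0xd1
3: ✓ CMP  NZCV=1010
4: · ADDPL
5: ✓ ADDLE  r0←0xaf
6: · ADDEQ
7: ✓ CMP  NZCV=1010
8: ✓ ADDVC  r2←0x76
9: · SUBCC
10: ✓ MOVVC  r3←0xb6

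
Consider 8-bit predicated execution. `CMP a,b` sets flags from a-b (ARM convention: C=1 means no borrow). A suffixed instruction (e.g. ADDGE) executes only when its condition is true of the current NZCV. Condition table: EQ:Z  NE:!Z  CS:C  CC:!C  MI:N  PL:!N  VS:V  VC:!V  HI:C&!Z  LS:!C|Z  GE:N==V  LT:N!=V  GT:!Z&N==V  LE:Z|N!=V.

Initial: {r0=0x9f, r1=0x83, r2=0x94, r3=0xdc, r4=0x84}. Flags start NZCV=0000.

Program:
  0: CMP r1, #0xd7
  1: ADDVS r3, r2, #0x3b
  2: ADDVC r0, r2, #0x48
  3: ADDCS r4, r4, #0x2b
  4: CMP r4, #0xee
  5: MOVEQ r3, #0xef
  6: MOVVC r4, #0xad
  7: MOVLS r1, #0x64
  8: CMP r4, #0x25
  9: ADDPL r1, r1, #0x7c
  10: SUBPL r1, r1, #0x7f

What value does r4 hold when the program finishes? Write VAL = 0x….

VAL = 0xad

[0] flags=1000 → (cmp)
[1] flags=1000 VS?F → skip
[2] flags=1000 VC?T → r0=0xdc
[3] flags=1000 CS?F → skip
[4] flags=1000 → (cmp)
[5] flags=1000 EQ?F → skip
[6] flags=1000 VC?T → r4=0xad
[7] flags=1000 LS?T → r1=0x64
[8] flags=1010 → (cmp)
[9] flags=1010 PL?F → skip
[10] flags=1010 PL?F → skip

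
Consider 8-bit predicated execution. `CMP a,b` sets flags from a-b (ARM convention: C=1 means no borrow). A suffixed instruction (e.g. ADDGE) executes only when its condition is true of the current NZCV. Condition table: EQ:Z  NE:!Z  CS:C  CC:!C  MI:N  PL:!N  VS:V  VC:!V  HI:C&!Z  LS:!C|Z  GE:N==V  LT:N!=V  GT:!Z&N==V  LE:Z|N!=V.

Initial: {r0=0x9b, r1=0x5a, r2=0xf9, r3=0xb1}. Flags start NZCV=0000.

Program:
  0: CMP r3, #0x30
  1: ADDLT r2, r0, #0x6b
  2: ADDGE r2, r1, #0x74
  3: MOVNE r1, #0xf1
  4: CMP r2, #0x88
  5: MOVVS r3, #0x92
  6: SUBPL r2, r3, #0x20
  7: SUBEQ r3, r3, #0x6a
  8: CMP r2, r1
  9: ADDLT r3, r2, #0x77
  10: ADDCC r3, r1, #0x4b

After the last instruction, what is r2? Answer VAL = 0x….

VAL = 0x91

0: ✓ CMP  NZCV=1010
1: ✓ ADDLT  r2←0x06
2: · ADDGE
3: ✓ MOVNE  r1←0xf1
4: ✓ CMP  NZCV=0000
5: · MOVVS
6: ✓ SUBPL  r2←0x91
7: · SUBEQ
8: ✓ CMP  NZCV=1000
9: ✓ ADDLT  r3←0x08
10: ✓ ADDCC  r3←0x3c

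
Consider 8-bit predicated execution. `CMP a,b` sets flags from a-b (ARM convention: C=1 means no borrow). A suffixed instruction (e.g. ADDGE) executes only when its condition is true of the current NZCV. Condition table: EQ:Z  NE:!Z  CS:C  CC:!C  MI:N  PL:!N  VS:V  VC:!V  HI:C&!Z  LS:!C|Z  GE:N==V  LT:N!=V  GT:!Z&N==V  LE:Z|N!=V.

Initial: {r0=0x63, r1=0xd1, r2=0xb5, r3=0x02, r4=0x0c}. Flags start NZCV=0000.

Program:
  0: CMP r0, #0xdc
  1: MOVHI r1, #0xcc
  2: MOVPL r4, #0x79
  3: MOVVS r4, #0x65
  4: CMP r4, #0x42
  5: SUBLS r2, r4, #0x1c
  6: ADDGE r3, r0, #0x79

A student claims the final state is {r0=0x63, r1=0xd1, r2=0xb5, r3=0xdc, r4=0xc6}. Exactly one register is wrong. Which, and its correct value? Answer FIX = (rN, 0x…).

FIX = (r4, 0x65)

0: ✓ CMP  NZCV=1001
1: · MOVHI
2: · MOVPL
3: ✓ MOVVS  r4←0x65
4: ✓ CMP  NZCV=0010
5: · SUBLS
6: ✓ ADDGE  r3←0xdc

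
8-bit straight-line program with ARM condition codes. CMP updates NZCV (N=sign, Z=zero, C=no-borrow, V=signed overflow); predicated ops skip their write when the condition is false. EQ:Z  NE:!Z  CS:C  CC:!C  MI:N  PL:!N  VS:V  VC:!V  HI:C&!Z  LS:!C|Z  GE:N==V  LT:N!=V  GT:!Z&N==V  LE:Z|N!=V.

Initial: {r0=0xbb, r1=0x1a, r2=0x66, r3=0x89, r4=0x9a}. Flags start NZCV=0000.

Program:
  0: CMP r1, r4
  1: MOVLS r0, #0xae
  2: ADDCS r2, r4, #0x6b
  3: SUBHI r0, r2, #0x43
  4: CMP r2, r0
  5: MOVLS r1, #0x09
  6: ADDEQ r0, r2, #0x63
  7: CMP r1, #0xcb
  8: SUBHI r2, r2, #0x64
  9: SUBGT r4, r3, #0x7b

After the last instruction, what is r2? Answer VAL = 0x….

0: ✓ CMP  NZCV=1001
1: ✓ MOVLS  r0←0xae
2: · ADDCS
3: · SUBHI
4: ✓ CMP  NZCV=1001
5: ✓ MOVLS  r1←0x09
6: · ADDEQ
7: ✓ CMP  NZCV=0000
8: · SUBHI
9: ✓ SUBGT  r4←0x0e

VAL = 0x66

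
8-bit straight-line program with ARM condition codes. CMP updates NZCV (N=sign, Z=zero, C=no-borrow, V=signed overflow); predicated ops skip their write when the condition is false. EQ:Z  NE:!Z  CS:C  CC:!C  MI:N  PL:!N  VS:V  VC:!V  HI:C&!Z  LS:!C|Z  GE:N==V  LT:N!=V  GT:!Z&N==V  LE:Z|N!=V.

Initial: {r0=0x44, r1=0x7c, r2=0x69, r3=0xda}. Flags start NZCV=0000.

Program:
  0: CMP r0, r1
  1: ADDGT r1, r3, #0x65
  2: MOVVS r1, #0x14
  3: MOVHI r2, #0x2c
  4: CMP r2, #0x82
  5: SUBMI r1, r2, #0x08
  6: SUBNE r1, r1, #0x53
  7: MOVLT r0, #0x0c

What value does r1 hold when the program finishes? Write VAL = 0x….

[0] flags=1000 → (cmp)
[1] flags=1000 GT?F → skip
[2] flags=1000 VS?F → skip
[3] flags=1000 HI?F → skip
[4] flags=1001 → (cmp)
[5] flags=1001 MI?T → r1=0x61
[6] flags=1001 NE?T → r1=0x0e
[7] flags=1001 LT?F → skip

VAL = 0x0e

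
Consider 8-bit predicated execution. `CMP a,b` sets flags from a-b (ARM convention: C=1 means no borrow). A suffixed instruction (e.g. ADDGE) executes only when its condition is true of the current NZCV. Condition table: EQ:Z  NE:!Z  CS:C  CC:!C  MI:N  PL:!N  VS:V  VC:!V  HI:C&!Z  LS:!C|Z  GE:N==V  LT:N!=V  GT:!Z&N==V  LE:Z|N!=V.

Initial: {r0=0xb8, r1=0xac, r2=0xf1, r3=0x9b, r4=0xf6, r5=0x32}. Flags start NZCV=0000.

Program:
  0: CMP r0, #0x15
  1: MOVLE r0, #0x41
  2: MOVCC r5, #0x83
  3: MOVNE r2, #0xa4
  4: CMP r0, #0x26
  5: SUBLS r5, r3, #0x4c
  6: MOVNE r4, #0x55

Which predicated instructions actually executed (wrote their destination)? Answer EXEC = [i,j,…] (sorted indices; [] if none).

0: ✓ CMP  NZCV=1010
1: ✓ MOVLE  r0←0x41
2: · MOVCC
3: ✓ MOVNE  r2←0xa4
4: ✓ CMP  NZCV=0010
5: · SUBLS
6: ✓ MOVNE  r4←0x55

EXEC = [1,3,6]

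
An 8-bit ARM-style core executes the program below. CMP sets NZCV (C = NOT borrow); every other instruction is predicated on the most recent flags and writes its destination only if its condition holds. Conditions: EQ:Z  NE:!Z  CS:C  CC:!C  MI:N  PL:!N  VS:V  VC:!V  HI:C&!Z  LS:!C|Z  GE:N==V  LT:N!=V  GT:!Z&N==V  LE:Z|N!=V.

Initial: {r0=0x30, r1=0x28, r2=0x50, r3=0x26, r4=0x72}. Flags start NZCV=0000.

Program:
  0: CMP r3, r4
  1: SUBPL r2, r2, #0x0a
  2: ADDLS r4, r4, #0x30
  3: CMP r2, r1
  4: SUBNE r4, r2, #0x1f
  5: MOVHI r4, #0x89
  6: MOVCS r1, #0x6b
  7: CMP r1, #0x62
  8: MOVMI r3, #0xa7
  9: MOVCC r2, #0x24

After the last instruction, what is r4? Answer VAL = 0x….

VAL = 0x89

[0] flags=1000 → (cmp)
[1] flags=1000 PL?F → skip
[2] flags=1000 LS?T → r4=0xa2
[3] flags=0010 → (cmp)
[4] flags=0010 NE?T → r4=0x31
[5] flags=0010 HI?T → r4=0x89
[6] flags=0010 CS?T → r1=0x6b
[7] flags=0010 → (cmp)
[8] flags=0010 MI?F → skip
[9] flags=0010 CC?F → skip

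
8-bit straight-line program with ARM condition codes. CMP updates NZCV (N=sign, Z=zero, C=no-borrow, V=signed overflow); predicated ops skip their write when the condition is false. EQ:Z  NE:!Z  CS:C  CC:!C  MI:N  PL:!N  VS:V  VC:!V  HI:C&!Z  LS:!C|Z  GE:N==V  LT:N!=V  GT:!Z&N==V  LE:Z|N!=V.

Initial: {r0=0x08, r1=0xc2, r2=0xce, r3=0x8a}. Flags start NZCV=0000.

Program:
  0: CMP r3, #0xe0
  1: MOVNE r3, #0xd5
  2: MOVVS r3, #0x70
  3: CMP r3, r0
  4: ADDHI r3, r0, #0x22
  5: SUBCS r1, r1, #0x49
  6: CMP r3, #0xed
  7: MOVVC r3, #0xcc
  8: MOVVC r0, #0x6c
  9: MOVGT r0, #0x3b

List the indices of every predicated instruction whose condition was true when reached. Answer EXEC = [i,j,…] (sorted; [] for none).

0: ✓ CMP  NZCV=1000
1: ✓ MOVNE  r3←0xd5
2: · MOVVS
3: ✓ CMP  NZCV=1010
4: ✓ ADDHI  r3←0x2a
5: ✓ SUBCS  r1←0x79
6: ✓ CMP  NZCV=0000
7: ✓ MOVVC  r3←0xcc
8: ✓ MOVVC  r0←0x6c
9: ✓ MOVGT  r0←0x3b

EXEC = [1,4,5,7,8,9]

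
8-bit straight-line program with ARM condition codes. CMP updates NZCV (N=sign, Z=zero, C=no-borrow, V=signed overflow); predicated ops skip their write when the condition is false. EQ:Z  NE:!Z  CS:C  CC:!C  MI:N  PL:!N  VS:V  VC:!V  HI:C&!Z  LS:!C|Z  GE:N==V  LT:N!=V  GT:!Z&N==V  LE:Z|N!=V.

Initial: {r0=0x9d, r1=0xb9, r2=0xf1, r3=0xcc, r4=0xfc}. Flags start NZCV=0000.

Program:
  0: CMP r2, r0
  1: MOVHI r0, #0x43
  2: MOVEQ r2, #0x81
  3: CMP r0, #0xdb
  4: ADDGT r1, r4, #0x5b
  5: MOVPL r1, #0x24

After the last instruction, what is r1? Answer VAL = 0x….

VAL = 0x24

[0] flags=0010 → (cmp)
[1] flags=0010 HI?T → r0=0x43
[2] flags=0010 EQ?F → skip
[3] flags=0000 → (cmp)
[4] flags=0000 GT?T → r1=0x57
[5] flags=0000 PL?T → r1=0x24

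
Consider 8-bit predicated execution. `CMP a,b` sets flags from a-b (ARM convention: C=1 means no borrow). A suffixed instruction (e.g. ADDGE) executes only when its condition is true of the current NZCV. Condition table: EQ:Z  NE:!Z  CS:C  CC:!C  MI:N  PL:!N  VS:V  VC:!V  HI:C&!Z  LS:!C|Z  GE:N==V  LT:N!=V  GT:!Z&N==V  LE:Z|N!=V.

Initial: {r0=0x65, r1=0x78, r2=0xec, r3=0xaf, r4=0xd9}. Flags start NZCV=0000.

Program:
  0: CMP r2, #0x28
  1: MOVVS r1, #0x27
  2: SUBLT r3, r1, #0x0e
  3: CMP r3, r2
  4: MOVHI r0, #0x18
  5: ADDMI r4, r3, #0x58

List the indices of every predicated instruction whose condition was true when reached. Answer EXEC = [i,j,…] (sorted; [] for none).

[0] flags=1010 → (cmp)
[1] flags=1010 VS?F → skip
[2] flags=1010 LT?T → r3=0x6a
[3] flags=0000 → (cmp)
[4] flags=0000 HI?F → skip
[5] flags=0000 MI?F → skip

EXEC = [2]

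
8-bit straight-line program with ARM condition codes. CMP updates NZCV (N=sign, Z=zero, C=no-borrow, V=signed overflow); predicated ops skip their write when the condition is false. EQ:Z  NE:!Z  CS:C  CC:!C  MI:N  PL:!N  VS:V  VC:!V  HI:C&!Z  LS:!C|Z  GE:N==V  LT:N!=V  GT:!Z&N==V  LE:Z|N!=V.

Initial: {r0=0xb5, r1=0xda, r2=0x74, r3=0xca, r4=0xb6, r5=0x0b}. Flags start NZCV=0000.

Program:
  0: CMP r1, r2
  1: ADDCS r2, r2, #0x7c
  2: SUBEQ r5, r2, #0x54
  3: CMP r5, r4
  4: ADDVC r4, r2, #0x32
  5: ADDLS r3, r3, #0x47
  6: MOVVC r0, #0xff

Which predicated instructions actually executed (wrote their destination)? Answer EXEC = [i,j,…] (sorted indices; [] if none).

0: ✓ CMP  NZCV=0011
1: ✓ ADDCS  r2←0xf0
2: · SUBEQ
3: ✓ CMP  NZCV=0000
4: ✓ ADDVC  r4←0x22
5: ✓ ADDLS  r3←0x11
6: ✓ MOVVC  r0←0xff

EXEC = [1,4,5,6]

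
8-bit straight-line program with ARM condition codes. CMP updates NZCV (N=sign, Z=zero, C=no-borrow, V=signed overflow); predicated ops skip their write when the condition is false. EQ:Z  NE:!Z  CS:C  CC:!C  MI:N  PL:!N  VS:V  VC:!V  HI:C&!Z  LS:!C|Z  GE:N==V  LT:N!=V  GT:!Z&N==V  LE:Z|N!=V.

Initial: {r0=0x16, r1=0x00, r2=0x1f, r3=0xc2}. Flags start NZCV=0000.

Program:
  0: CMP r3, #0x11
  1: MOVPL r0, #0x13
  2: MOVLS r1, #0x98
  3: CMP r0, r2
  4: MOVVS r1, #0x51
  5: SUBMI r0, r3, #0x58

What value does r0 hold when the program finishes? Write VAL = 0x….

VAL = 0x6a

[0] flags=1010 → (cmp)
[1] flags=1010 PL?F → skip
[2] flags=1010 LS?F → skip
[3] flags=1000 → (cmp)
[4] flags=1000 VS?F → skip
[5] flags=1000 MI?T → r0=0x6a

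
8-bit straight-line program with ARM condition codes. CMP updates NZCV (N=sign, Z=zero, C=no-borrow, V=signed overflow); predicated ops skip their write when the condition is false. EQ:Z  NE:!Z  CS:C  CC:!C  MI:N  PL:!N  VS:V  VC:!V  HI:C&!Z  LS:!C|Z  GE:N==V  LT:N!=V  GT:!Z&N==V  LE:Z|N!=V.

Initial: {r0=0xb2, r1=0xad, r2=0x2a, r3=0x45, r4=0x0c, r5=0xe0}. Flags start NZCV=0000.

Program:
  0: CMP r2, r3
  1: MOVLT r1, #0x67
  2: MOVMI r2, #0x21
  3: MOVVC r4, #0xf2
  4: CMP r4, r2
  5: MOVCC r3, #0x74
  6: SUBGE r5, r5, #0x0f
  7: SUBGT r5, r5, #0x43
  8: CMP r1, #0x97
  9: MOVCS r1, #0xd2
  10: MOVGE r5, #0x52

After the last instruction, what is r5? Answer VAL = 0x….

VAL = 0x52

0: ✓ CMP  NZCV=1000
1: ✓ MOVLT  r1←0x67
2: ✓ MOVMI  r2←0x21
3: ✓ MOVVC  r4←0xf2
4: ✓ CMP  NZCV=1010
5: · MOVCC
6: · SUBGE
7: · SUBGT
8: ✓ CMP  NZCV=1001
9: · MOVCS
10: ✓ MOVGE  r5←0x52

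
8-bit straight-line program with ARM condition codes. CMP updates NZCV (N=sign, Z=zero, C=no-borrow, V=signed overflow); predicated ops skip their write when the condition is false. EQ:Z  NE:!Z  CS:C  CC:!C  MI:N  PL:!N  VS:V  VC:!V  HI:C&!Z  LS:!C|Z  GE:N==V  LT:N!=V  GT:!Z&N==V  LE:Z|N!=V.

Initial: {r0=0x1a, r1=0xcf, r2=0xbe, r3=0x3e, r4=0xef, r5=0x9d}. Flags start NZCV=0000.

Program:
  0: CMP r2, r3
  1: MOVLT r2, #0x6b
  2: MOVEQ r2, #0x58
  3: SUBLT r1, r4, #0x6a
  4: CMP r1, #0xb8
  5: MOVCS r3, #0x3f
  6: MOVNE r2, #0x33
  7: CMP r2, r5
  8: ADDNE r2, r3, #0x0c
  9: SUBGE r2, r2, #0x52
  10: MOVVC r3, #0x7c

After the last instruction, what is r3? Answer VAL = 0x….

VAL = 0x3e

0: ✓ CMP  NZCV=1010
1: ✓ MOVLT  r2←0x6b
2: · MOVEQ
3: ✓ SUBLT  r1←0x85
4: ✓ CMP  NZCV=1000
5: · MOVCS
6: ✓ MOVNE  r2←0x33
7: ✓ CMP  NZCV=1001
8: ✓ ADDNE  r2←0x4a
9: ✓ SUBGE  r2←0xf8
10: · MOVVC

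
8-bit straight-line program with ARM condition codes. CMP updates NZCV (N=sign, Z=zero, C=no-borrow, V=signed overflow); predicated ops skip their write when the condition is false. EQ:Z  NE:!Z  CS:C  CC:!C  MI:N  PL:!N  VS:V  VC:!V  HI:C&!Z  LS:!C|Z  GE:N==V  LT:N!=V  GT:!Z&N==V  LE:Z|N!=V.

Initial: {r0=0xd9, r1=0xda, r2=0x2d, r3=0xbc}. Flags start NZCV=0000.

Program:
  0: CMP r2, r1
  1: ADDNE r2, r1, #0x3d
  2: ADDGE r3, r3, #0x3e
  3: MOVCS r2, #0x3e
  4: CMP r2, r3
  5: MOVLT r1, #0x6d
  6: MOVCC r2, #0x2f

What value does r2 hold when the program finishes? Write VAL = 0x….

VAL = 0x2f

0: ✓ CMP  NZCV=0000
1: ✓ ADDNE  r2←0x17
2: ✓ ADDGE  r3←0xfa
3: · MOVCS
4: ✓ CMP  NZCV=0000
5: · MOVLT
6: ✓ MOVCC  r2←0x2f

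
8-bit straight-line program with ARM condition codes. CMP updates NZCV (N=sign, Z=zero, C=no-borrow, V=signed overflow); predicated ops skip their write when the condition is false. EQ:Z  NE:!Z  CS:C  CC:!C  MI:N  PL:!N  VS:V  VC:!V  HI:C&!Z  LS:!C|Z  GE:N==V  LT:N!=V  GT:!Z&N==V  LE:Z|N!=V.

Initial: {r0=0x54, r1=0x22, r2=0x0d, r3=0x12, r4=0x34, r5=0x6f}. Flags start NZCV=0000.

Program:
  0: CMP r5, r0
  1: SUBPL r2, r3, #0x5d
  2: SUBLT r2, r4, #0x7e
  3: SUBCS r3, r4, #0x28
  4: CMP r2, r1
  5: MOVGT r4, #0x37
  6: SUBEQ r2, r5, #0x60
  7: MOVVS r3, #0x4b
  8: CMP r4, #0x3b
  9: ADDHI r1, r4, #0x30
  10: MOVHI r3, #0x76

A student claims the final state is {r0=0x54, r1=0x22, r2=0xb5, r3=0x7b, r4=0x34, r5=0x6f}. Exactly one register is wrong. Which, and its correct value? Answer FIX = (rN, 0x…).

FIX = (r3, 0x0c)

[0] flags=0010 → (cmp)
[1] flags=0010 PL?T → r2=0xb5
[2] flags=0010 LT?F → skip
[3] flags=0010 CS?T → r3=0x0c
[4] flags=1010 → (cmp)
[5] flags=1010 GT?F → skip
[6] flags=1010 EQ?F → skip
[7] flags=1010 VS?F → skip
[8] flags=1000 → (cmp)
[9] flags=1000 HI?F → skip
[10] flags=1000 HI?F → skip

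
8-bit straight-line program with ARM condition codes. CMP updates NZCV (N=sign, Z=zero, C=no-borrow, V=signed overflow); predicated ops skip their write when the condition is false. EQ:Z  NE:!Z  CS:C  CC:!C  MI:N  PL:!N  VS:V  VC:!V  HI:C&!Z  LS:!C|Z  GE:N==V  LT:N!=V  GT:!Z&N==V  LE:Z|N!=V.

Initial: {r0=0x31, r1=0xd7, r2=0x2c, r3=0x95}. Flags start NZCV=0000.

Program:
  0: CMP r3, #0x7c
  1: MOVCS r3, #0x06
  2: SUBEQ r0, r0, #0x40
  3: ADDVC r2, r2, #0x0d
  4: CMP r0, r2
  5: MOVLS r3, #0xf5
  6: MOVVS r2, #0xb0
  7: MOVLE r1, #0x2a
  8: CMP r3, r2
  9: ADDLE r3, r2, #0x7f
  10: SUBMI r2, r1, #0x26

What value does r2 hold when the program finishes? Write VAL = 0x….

VAL = 0xb1

[0] flags=0011 → (cmp)
[1] flags=0011 CS?T → r3=0x06
[2] flags=0011 EQ?F → skip
[3] flags=0011 VC?F → skip
[4] flags=0010 → (cmp)
[5] flags=0010 LS?F → skip
[6] flags=0010 VS?F → skip
[7] flags=0010 LE?F → skip
[8] flags=1000 → (cmp)
[9] flags=1000 LE?T → r3=0xab
[10] flags=1000 MI?T → r2=0xb1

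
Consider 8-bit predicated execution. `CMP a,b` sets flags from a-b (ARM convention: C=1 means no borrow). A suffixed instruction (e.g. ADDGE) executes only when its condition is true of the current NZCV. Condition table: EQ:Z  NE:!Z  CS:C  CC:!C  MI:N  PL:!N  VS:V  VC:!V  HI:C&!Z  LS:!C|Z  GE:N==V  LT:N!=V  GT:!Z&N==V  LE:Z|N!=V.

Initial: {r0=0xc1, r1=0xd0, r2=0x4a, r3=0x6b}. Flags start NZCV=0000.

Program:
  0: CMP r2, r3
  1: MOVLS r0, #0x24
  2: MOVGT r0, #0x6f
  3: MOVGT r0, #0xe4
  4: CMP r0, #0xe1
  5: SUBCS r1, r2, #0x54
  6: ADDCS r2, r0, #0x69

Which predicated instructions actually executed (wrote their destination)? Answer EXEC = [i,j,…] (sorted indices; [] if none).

EXEC = [1]

0: ✓ CMP  NZCV=1000
1: ✓ MOVLS  r0←0x24
2: · MOVGT
3: · MOVGT
4: ✓ CMP  NZCV=0000
5: · SUBCS
6: · ADDCS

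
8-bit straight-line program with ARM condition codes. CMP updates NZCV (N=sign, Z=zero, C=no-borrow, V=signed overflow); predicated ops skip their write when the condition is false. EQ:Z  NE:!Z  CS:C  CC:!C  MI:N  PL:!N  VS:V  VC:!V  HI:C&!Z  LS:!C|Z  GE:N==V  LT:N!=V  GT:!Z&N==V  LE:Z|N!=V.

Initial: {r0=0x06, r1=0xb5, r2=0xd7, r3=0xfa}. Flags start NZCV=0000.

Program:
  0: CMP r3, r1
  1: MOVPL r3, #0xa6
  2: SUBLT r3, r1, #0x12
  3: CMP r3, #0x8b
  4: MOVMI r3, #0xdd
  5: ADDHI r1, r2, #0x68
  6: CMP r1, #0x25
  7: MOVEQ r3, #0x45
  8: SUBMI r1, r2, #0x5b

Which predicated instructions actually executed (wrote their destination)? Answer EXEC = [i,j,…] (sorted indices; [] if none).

0: ✓ CMP  NZCV=0010
1: ✓ MOVPL  r3←0xa6
2: · SUBLT
3: ✓ CMP  NZCV=0010
4: · MOVMI
5: ✓ ADDHI  r1←0x3f
6: ✓ CMP  NZCV=0010
7: · MOVEQ
8: · SUBMI

EXEC = [1,5]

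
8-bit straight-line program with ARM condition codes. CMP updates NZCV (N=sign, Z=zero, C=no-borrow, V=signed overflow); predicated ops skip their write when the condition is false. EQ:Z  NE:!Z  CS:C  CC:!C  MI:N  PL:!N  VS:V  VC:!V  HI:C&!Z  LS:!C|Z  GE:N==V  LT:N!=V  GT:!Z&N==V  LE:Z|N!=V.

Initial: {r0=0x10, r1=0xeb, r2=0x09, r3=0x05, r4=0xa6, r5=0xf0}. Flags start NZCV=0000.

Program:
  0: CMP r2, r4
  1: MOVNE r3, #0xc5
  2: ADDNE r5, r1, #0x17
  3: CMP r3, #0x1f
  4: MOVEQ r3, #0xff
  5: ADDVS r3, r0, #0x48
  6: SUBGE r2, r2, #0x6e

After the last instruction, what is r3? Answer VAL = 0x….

[0] flags=0000 → (cmp)
[1] flags=0000 NE?T → r3=0xc5
[2] flags=0000 NE?T → r5=0x02
[3] flags=1010 → (cmp)
[4] flags=1010 EQ?F → skip
[5] flags=1010 VS?F → skip
[6] flags=1010 GE?F → skip

VAL = 0xc5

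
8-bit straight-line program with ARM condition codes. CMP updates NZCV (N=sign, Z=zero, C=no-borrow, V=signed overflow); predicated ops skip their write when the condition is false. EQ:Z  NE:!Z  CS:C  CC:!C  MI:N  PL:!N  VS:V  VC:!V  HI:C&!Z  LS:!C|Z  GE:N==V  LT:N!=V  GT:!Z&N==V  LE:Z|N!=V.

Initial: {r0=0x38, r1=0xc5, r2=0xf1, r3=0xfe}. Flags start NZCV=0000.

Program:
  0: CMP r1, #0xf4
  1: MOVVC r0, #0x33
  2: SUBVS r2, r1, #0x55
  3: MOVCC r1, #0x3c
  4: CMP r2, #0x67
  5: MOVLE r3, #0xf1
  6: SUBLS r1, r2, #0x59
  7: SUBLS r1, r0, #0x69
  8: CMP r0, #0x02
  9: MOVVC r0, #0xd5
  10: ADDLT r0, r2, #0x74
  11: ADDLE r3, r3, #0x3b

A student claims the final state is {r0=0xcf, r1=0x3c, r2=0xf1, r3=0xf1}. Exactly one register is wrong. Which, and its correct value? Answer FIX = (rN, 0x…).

0: ✓ CMP  NZCV=1000
1: ✓ MOVVC  r0←0x33
2: · SUBVS
3: ✓ MOVCC  r1←0x3c
4: ✓ CMP  NZCV=1010
5: ✓ MOVLE  r3←0xf1
6: · SUBLS
7: · SUBLS
8: ✓ CMP  NZCV=0010
9: ✓ MOVVC  r0←0xd5
10: · ADDLT
11: · ADDLE

FIX = (r0, 0xd5)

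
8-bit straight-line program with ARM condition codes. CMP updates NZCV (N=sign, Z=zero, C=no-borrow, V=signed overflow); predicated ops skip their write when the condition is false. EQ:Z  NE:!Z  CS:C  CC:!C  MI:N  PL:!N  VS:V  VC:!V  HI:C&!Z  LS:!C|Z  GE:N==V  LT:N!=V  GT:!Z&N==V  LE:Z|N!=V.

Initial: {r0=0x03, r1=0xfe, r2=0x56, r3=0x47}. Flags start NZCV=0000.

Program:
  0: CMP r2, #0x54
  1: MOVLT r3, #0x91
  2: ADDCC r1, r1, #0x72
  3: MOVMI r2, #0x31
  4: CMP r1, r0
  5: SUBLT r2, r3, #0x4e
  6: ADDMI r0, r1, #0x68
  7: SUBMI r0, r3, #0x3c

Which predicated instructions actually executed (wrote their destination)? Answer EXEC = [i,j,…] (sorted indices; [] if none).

EXEC = [5,6,7]

0: ✓ CMP  NZCV=0010
1: · MOVLT
2: · ADDCC
3: · MOVMI
4: ✓ CMP  NZCV=1010
5: ✓ SUBLT  r2←0xf9
6: ✓ ADDMI  r0←0x66
7: ✓ SUBMI  r0←0x0b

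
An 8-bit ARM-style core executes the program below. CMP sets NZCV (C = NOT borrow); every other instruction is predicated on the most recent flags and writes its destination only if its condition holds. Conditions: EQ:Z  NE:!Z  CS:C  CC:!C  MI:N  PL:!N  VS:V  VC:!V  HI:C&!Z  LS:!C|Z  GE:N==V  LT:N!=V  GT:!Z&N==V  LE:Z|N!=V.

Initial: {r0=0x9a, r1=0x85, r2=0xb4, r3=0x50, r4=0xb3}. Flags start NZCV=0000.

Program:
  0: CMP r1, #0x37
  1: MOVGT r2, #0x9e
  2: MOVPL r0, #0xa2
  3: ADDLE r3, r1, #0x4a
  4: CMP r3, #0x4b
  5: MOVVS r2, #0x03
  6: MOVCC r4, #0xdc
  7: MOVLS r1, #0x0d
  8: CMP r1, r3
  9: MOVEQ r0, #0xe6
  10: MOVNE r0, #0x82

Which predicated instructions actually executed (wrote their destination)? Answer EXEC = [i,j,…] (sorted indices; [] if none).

0: ✓ CMP  NZCV=0011
1: · MOVGT
2: ✓ MOVPL  r0←0xa2
3: ✓ ADDLE  r3←0xcf
4: ✓ CMP  NZCV=1010
5: · MOVVS
6: · MOVCC
7: · MOVLS
8: ✓ CMP  NZCV=1000
9: · MOVEQ
10: ✓ MOVNE  r0←0x82

EXEC = [2,3,10]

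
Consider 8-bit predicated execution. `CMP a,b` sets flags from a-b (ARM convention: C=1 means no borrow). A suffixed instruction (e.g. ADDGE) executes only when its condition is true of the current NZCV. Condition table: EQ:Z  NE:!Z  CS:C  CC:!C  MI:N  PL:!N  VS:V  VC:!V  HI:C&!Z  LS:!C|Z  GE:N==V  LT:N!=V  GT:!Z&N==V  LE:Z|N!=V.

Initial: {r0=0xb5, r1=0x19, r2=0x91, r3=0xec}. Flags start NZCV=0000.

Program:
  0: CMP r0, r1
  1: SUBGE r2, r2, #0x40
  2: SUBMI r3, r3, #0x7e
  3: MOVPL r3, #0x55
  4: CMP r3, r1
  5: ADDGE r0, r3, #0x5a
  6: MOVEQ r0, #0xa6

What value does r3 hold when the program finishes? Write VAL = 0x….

0: ✓ CMP  NZCV=1010
1: · SUBGE
2: ✓ SUBMI  r3←0x6e
3: · MOVPL
4: ✓ CMP  NZCV=0010
5: ✓ ADDGE  r0←0xc8
6: · MOVEQ

VAL = 0x6e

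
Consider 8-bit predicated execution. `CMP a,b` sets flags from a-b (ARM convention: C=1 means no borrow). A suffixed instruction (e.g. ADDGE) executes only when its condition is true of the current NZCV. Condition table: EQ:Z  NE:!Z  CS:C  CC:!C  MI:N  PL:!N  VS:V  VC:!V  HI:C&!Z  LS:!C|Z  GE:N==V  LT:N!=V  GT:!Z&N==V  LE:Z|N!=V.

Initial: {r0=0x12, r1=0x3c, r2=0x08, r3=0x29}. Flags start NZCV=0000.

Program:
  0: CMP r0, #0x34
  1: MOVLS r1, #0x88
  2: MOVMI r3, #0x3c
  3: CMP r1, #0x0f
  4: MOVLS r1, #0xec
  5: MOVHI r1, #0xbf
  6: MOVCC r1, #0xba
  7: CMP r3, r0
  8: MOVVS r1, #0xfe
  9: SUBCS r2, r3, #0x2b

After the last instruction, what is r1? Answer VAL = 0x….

0: ✓ CMP  NZCV=1000
1: ✓ MOVLS  r1←0x88
2: ✓ MOVMI  r3←0x3c
3: ✓ CMP  NZCV=0011
4: · MOVLS
5: ✓ MOVHI  r1←0xbf
6: · MOVCC
7: ✓ CMP  NZCV=0010
8: · MOVVS
9: ✓ SUBCS  r2←0x11

VAL = 0xbf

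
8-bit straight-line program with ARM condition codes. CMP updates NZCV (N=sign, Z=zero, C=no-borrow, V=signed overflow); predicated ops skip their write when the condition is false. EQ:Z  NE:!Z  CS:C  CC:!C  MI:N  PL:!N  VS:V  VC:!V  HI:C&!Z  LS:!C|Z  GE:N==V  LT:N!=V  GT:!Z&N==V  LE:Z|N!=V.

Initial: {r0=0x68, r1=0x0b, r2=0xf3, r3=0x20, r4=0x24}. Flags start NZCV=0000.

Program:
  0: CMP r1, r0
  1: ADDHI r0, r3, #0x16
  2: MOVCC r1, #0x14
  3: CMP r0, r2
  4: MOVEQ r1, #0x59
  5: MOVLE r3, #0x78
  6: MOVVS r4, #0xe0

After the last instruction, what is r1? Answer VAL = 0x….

0: ✓ CMP  NZCV=1000
1: · ADDHI
2: ✓ MOVCC  r1←0x14
3: ✓ CMP  NZCV=0000
4: · MOVEQ
5: · MOVLE
6: · MOVVS

VAL = 0x14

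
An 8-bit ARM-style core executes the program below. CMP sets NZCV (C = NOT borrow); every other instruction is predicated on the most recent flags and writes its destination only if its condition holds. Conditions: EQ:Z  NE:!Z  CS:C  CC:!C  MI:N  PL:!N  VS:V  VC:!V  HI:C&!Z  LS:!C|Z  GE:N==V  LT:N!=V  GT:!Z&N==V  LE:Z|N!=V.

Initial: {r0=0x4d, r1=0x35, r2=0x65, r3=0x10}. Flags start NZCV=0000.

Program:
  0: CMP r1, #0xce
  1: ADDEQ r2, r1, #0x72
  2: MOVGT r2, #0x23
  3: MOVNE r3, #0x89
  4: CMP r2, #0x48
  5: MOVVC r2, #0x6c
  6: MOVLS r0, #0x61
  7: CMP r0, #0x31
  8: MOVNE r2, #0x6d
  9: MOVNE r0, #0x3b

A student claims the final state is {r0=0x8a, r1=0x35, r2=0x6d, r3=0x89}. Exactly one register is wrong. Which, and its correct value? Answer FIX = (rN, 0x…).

0: ✓ CMP  NZCV=0000
1: · ADDEQ
2: ✓ MOVGT  r2←0x23
3: ✓ MOVNE  r3←0x89
4: ✓ CMP  NZCV=1000
5: ✓ MOVVC  r2←0x6c
6: ✓ MOVLS  r0←0x61
7: ✓ CMP  NZCV=0010
8: ✓ MOVNE  r2←0x6d
9: ✓ MOVNE  r0←0x3b

FIX = (r0, 0x3b)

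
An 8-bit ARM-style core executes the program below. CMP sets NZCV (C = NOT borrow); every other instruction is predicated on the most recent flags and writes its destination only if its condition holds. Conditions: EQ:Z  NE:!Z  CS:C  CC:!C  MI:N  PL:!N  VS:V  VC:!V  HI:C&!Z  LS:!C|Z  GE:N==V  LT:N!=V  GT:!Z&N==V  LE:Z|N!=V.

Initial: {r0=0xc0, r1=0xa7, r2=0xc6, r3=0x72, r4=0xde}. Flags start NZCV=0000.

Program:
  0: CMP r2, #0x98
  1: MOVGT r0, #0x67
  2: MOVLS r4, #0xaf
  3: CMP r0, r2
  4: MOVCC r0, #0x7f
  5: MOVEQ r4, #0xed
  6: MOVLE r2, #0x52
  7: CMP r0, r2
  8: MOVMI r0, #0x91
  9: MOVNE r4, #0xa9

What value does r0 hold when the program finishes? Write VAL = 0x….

VAL = 0x91

0: ✓ CMP  NZCV=0010
1: ✓ MOVGT  r0←0x67
2: · MOVLS
3: ✓ CMP  NZCV=1001
4: ✓ MOVCC  r0←0x7f
5: · MOVEQ
6: · MOVLE
7: ✓ CMP  NZCV=1001
8: ✓ MOVMI  r0←0x91
9: ✓ MOVNE  r4←0xa9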